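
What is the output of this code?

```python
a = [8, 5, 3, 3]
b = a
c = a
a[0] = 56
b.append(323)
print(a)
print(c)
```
[56, 5, 3, 3, 323]
[56, 5, 3, 3, 323]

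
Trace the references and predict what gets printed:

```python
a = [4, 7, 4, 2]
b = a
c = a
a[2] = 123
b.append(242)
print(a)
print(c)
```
[4, 7, 123, 2, 242]
[4, 7, 123, 2, 242]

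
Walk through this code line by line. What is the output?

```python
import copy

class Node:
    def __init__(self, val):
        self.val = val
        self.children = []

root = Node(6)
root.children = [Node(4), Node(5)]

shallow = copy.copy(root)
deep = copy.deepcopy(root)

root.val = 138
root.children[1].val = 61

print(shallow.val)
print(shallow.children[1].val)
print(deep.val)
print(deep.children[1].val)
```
6
61
6
5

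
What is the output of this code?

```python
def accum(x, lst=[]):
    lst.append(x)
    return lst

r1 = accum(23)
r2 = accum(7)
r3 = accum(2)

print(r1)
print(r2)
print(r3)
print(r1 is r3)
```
[23, 7, 2]
[23, 7, 2]
[23, 7, 2]
True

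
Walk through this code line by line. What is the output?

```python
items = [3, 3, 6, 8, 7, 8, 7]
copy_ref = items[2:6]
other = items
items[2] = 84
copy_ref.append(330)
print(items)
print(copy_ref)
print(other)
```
[3, 3, 84, 8, 7, 8, 7]
[6, 8, 7, 8, 330]
[3, 3, 84, 8, 7, 8, 7]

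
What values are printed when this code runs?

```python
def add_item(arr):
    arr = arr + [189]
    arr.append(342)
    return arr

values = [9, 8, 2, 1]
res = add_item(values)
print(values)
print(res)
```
[9, 8, 2, 1]
[9, 8, 2, 1, 189, 342]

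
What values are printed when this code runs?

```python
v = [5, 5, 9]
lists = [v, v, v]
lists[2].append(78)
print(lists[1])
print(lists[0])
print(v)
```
[5, 5, 9, 78]
[5, 5, 9, 78]
[5, 5, 9, 78]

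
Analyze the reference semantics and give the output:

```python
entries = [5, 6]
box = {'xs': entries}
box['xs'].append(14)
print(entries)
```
[5, 6, 14]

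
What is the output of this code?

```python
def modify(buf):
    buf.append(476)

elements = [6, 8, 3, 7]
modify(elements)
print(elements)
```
[6, 8, 3, 7, 476]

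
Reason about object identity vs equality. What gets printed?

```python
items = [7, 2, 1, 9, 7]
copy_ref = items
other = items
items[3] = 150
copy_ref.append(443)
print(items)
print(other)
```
[7, 2, 1, 150, 7, 443]
[7, 2, 1, 150, 7, 443]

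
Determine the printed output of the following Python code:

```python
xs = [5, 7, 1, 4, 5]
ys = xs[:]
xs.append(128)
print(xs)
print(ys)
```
[5, 7, 1, 4, 5, 128]
[5, 7, 1, 4, 5]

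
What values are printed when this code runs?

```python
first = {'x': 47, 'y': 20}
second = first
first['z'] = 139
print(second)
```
{'x': 47, 'y': 20, 'z': 139}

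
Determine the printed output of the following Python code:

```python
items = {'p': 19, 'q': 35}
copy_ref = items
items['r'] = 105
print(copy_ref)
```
{'p': 19, 'q': 35, 'r': 105}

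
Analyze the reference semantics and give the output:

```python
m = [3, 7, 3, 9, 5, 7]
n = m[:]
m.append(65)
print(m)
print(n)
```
[3, 7, 3, 9, 5, 7, 65]
[3, 7, 3, 9, 5, 7]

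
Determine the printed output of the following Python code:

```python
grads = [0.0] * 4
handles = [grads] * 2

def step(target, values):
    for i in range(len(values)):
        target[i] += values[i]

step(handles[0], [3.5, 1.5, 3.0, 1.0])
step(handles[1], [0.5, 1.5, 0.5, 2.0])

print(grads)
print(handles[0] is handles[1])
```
[4.0, 3.0, 3.5, 3.0]
True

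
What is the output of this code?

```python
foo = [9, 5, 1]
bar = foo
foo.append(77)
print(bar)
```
[9, 5, 1, 77]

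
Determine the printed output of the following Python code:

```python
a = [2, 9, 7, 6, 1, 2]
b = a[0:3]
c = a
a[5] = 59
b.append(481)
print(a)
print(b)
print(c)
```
[2, 9, 7, 6, 1, 59]
[2, 9, 7, 481]
[2, 9, 7, 6, 1, 59]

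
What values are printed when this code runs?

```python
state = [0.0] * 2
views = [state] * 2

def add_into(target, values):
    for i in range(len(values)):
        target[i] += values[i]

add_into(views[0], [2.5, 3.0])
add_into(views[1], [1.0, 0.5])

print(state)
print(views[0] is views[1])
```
[3.5, 3.5]
True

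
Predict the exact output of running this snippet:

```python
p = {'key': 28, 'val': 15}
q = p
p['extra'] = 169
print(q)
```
{'key': 28, 'val': 15, 'extra': 169}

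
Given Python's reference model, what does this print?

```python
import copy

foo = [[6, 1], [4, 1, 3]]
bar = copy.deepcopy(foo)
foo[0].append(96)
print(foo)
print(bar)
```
[[6, 1, 96], [4, 1, 3]]
[[6, 1], [4, 1, 3]]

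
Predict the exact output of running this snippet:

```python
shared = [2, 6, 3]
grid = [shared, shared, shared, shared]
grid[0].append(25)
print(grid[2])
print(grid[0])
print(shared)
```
[2, 6, 3, 25]
[2, 6, 3, 25]
[2, 6, 3, 25]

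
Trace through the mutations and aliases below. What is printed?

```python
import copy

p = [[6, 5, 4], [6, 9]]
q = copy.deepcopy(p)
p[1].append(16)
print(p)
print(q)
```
[[6, 5, 4], [6, 9, 16]]
[[6, 5, 4], [6, 9]]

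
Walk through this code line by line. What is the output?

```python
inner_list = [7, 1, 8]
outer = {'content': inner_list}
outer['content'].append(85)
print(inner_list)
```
[7, 1, 8, 85]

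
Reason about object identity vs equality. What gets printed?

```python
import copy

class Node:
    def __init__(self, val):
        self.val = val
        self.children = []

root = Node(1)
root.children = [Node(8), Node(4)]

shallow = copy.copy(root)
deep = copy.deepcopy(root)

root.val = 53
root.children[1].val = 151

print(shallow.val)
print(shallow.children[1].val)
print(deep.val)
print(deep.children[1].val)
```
1
151
1
4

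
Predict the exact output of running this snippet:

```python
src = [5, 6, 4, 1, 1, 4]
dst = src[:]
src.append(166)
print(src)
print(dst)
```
[5, 6, 4, 1, 1, 4, 166]
[5, 6, 4, 1, 1, 4]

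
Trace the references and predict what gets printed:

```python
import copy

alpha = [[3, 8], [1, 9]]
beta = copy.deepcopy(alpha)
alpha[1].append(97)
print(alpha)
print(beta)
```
[[3, 8], [1, 9, 97]]
[[3, 8], [1, 9]]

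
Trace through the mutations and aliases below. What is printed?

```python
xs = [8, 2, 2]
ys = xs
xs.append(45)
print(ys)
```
[8, 2, 2, 45]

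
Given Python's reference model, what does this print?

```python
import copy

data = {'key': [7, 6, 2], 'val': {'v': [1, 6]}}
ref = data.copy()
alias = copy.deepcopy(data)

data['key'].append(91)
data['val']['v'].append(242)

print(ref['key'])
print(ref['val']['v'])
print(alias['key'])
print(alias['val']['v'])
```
[7, 6, 2, 91]
[1, 6, 242]
[7, 6, 2]
[1, 6]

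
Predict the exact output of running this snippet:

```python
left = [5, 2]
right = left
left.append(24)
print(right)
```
[5, 2, 24]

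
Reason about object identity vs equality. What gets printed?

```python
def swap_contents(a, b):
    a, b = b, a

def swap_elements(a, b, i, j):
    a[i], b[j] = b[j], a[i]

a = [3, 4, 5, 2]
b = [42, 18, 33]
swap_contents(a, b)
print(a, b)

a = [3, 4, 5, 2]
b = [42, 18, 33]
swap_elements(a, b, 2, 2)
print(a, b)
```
[3, 4, 5, 2] [42, 18, 33]
[3, 4, 33, 2] [42, 18, 5]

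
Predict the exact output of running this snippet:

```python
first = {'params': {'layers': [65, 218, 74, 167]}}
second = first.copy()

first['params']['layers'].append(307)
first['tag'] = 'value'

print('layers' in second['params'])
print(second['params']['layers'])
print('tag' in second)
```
True
[65, 218, 74, 167, 307]
False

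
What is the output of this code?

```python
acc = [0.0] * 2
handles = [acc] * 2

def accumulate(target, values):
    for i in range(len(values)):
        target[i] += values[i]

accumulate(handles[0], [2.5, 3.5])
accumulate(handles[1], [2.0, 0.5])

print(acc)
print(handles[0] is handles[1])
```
[4.5, 4.0]
True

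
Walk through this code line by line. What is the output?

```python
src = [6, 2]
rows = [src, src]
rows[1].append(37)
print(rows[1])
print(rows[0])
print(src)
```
[6, 2, 37]
[6, 2, 37]
[6, 2, 37]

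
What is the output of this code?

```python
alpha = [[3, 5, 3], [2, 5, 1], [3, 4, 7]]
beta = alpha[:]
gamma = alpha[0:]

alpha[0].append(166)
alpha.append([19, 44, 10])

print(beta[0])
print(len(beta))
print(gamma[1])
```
[3, 5, 3, 166]
3
[2, 5, 1]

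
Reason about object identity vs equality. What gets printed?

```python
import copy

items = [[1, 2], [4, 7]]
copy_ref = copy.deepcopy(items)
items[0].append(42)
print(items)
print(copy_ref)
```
[[1, 2, 42], [4, 7]]
[[1, 2], [4, 7]]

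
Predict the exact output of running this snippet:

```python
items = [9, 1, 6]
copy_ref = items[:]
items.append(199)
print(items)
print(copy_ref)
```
[9, 1, 6, 199]
[9, 1, 6]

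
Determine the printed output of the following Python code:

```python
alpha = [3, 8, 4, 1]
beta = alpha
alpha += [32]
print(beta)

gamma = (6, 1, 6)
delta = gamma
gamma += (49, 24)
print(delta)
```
[3, 8, 4, 1, 32]
(6, 1, 6)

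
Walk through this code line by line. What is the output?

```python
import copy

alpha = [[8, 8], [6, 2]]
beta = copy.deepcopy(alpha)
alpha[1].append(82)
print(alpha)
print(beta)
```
[[8, 8], [6, 2, 82]]
[[8, 8], [6, 2]]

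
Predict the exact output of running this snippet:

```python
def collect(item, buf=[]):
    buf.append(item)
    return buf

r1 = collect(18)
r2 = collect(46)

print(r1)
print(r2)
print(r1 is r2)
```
[18, 46]
[18, 46]
True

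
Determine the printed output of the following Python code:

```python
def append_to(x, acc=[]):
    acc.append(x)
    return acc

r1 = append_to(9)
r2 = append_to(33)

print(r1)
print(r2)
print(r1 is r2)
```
[9, 33]
[9, 33]
True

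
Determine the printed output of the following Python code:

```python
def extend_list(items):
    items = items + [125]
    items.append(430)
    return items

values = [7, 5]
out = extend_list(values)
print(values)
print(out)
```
[7, 5]
[7, 5, 125, 430]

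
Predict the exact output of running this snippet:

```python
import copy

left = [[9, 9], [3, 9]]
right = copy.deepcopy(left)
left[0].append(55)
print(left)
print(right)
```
[[9, 9, 55], [3, 9]]
[[9, 9], [3, 9]]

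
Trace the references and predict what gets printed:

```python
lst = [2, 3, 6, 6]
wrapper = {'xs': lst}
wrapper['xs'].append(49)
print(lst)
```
[2, 3, 6, 6, 49]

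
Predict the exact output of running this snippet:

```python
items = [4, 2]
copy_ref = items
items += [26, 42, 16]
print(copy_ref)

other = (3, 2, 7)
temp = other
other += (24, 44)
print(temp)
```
[4, 2, 26, 42, 16]
(3, 2, 7)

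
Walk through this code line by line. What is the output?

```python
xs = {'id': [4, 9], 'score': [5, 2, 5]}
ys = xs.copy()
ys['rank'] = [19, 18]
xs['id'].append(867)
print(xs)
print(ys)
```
{'id': [4, 9, 867], 'score': [5, 2, 5]}
{'id': [4, 9, 867], 'score': [5, 2, 5], 'rank': [19, 18]}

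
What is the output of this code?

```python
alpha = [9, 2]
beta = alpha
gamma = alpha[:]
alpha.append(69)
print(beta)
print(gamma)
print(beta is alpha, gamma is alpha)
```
[9, 2, 69]
[9, 2]
True False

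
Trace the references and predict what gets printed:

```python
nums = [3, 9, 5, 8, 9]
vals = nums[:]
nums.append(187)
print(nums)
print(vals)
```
[3, 9, 5, 8, 9, 187]
[3, 9, 5, 8, 9]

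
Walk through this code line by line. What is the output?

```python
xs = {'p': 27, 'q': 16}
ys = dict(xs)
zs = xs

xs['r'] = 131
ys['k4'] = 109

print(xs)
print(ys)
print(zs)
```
{'p': 27, 'q': 16, 'r': 131}
{'p': 27, 'q': 16, 'k4': 109}
{'p': 27, 'q': 16, 'r': 131}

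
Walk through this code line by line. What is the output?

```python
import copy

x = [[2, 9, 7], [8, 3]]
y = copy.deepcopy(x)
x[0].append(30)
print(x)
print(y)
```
[[2, 9, 7, 30], [8, 3]]
[[2, 9, 7], [8, 3]]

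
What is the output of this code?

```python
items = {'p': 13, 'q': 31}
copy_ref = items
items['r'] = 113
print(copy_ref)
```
{'p': 13, 'q': 31, 'r': 113}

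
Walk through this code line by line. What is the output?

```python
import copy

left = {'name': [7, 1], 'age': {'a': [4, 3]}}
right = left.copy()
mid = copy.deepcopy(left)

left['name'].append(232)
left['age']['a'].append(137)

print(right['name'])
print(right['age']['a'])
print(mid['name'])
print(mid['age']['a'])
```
[7, 1, 232]
[4, 3, 137]
[7, 1]
[4, 3]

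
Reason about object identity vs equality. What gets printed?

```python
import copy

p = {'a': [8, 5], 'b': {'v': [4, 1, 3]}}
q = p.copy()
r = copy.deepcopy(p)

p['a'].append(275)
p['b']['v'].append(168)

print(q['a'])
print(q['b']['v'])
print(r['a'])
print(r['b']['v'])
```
[8, 5, 275]
[4, 1, 3, 168]
[8, 5]
[4, 1, 3]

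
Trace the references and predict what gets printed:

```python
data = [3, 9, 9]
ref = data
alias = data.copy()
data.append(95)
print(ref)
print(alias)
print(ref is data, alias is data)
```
[3, 9, 9, 95]
[3, 9, 9]
True False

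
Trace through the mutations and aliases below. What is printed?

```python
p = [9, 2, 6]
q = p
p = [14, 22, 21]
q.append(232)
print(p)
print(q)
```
[14, 22, 21]
[9, 2, 6, 232]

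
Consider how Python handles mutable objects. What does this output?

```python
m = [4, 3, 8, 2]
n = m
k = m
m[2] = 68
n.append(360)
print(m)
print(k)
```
[4, 3, 68, 2, 360]
[4, 3, 68, 2, 360]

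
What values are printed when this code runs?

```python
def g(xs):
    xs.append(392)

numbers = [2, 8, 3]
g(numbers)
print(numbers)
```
[2, 8, 3, 392]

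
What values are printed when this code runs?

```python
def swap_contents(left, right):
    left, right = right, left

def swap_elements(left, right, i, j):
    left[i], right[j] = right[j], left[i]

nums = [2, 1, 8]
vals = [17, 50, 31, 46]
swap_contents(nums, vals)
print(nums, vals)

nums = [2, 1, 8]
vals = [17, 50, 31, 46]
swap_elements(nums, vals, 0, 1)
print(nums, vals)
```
[2, 1, 8] [17, 50, 31, 46]
[50, 1, 8] [17, 2, 31, 46]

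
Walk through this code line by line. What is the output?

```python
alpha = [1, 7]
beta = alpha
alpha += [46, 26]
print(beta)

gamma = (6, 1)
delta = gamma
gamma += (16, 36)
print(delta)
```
[1, 7, 46, 26]
(6, 1)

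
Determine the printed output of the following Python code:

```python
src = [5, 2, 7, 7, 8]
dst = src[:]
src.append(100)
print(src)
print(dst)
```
[5, 2, 7, 7, 8, 100]
[5, 2, 7, 7, 8]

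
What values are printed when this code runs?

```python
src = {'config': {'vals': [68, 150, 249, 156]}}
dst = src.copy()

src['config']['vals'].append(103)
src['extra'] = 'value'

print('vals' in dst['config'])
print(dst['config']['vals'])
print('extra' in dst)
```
True
[68, 150, 249, 156, 103]
False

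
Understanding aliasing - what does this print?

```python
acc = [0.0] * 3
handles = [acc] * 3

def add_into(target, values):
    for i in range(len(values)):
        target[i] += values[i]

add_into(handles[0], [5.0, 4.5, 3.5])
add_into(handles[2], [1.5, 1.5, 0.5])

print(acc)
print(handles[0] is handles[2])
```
[6.5, 6.0, 4.0]
True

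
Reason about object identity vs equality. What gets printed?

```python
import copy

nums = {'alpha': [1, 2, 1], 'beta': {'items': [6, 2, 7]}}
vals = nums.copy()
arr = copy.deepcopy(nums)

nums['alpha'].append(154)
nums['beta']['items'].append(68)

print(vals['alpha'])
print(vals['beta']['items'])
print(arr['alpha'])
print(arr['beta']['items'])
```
[1, 2, 1, 154]
[6, 2, 7, 68]
[1, 2, 1]
[6, 2, 7]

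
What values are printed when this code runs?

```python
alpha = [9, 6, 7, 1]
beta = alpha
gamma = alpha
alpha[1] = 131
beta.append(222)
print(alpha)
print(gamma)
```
[9, 131, 7, 1, 222]
[9, 131, 7, 1, 222]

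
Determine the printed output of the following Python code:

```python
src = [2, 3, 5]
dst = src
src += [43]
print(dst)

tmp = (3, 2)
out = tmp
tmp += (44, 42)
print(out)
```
[2, 3, 5, 43]
(3, 2)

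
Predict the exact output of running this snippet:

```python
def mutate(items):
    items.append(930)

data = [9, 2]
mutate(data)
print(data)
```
[9, 2, 930]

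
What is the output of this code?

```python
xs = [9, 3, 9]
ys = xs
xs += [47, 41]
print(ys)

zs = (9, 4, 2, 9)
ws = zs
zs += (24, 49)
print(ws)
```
[9, 3, 9, 47, 41]
(9, 4, 2, 9)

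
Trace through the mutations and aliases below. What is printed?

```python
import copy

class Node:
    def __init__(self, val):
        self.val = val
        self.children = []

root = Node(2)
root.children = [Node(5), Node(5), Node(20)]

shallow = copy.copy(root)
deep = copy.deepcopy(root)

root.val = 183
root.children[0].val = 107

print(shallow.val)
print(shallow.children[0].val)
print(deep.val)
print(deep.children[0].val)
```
2
107
2
5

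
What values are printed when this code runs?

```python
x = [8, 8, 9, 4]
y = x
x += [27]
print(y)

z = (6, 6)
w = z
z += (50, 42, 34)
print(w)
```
[8, 8, 9, 4, 27]
(6, 6)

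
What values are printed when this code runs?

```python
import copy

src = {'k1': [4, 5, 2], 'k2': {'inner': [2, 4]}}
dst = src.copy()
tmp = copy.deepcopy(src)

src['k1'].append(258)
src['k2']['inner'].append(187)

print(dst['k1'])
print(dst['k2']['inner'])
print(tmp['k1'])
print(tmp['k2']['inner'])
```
[4, 5, 2, 258]
[2, 4, 187]
[4, 5, 2]
[2, 4]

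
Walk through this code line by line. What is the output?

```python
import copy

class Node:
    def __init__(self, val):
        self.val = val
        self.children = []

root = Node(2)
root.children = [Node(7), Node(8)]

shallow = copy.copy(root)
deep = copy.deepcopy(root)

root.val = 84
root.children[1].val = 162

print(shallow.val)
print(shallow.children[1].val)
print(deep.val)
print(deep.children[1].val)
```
2
162
2
8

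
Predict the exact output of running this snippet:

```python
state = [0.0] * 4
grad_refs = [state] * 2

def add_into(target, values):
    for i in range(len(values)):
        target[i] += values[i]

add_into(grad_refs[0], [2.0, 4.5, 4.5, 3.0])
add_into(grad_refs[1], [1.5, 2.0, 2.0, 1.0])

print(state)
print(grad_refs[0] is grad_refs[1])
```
[3.5, 6.5, 6.5, 4.0]
True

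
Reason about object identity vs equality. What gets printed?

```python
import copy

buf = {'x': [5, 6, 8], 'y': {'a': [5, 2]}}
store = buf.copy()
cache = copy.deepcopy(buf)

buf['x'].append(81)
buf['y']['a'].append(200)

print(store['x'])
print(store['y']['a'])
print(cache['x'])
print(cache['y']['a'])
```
[5, 6, 8, 81]
[5, 2, 200]
[5, 6, 8]
[5, 2]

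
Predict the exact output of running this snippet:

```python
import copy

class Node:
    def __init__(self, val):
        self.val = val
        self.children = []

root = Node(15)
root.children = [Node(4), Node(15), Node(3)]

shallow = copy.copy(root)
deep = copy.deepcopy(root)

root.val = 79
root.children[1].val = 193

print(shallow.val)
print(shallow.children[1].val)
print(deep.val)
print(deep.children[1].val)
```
15
193
15
15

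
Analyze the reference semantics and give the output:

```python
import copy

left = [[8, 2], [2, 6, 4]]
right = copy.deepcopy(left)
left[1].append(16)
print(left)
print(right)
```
[[8, 2], [2, 6, 4, 16]]
[[8, 2], [2, 6, 4]]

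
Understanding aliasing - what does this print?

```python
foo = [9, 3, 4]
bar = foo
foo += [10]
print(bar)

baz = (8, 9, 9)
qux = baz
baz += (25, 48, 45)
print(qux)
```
[9, 3, 4, 10]
(8, 9, 9)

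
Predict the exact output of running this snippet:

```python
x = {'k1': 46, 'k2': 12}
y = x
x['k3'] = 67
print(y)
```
{'k1': 46, 'k2': 12, 'k3': 67}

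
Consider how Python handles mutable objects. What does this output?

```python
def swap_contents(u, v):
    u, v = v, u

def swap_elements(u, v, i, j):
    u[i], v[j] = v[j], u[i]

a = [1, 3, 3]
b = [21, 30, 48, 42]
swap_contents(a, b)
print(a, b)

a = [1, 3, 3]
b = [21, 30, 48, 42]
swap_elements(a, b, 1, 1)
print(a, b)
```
[1, 3, 3] [21, 30, 48, 42]
[1, 30, 3] [21, 3, 48, 42]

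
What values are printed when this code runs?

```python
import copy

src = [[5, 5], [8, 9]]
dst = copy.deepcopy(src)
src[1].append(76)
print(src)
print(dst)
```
[[5, 5], [8, 9, 76]]
[[5, 5], [8, 9]]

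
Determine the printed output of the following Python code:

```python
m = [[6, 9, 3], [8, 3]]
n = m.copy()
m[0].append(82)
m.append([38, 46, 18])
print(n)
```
[[6, 9, 3, 82], [8, 3]]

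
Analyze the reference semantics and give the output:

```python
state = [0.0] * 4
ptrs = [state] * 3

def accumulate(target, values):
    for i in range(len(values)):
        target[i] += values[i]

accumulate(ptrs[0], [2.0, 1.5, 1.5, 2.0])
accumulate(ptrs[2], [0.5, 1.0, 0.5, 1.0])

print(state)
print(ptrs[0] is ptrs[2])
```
[2.5, 2.5, 2.0, 3.0]
True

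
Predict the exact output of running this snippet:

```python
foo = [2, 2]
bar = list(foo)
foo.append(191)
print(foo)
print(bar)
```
[2, 2, 191]
[2, 2]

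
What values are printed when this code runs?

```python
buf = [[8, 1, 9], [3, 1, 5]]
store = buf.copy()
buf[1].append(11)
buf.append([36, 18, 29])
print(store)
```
[[8, 1, 9], [3, 1, 5, 11]]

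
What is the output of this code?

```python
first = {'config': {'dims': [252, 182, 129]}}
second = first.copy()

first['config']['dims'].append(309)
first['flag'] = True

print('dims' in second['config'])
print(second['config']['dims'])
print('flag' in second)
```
True
[252, 182, 129, 309]
False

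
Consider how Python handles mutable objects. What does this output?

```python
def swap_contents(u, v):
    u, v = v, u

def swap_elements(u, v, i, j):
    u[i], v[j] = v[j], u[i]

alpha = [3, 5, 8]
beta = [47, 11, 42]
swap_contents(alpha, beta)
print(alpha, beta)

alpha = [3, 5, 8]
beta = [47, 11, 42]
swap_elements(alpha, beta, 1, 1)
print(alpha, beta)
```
[3, 5, 8] [47, 11, 42]
[3, 11, 8] [47, 5, 42]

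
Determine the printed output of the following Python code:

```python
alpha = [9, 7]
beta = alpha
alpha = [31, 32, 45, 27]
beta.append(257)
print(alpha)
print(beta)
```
[31, 32, 45, 27]
[9, 7, 257]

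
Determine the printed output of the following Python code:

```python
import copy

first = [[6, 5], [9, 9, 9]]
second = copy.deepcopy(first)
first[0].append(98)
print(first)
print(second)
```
[[6, 5, 98], [9, 9, 9]]
[[6, 5], [9, 9, 9]]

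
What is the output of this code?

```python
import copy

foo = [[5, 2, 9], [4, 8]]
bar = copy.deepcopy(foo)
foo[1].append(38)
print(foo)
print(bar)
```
[[5, 2, 9], [4, 8, 38]]
[[5, 2, 9], [4, 8]]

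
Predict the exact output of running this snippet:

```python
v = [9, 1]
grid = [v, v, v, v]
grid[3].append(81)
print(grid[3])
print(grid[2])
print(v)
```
[9, 1, 81]
[9, 1, 81]
[9, 1, 81]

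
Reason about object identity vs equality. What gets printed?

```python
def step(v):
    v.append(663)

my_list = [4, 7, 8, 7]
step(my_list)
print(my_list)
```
[4, 7, 8, 7, 663]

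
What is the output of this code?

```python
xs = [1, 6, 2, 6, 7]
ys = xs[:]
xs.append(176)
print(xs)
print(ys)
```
[1, 6, 2, 6, 7, 176]
[1, 6, 2, 6, 7]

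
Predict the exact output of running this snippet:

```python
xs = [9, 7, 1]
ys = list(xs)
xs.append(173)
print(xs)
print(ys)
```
[9, 7, 1, 173]
[9, 7, 1]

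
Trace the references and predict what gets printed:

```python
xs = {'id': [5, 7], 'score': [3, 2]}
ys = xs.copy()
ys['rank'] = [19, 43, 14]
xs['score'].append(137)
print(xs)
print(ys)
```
{'id': [5, 7], 'score': [3, 2, 137]}
{'id': [5, 7], 'score': [3, 2, 137], 'rank': [19, 43, 14]}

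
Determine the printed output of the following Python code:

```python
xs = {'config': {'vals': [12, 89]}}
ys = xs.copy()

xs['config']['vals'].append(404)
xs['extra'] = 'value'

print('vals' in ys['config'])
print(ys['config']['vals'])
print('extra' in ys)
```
True
[12, 89, 404]
False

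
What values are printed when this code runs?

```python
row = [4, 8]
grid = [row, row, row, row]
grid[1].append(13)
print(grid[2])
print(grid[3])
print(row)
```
[4, 8, 13]
[4, 8, 13]
[4, 8, 13]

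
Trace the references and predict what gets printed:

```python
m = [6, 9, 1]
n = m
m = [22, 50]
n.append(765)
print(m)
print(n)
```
[22, 50]
[6, 9, 1, 765]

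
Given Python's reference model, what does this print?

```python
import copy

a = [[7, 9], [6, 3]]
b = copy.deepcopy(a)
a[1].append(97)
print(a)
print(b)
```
[[7, 9], [6, 3, 97]]
[[7, 9], [6, 3]]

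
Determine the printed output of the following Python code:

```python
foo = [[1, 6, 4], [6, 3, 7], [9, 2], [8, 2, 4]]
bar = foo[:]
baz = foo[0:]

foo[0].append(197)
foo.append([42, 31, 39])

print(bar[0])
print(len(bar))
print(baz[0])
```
[1, 6, 4, 197]
4
[1, 6, 4, 197]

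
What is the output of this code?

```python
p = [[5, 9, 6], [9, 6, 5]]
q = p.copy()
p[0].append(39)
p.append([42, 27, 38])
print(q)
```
[[5, 9, 6, 39], [9, 6, 5]]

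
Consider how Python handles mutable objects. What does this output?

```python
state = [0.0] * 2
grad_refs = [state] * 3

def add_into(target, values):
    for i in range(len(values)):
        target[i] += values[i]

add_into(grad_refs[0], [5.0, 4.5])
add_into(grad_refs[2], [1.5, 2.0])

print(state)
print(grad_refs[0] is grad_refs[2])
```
[6.5, 6.5]
True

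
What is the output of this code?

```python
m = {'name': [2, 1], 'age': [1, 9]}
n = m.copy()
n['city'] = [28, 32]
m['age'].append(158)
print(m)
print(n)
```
{'name': [2, 1], 'age': [1, 9, 158]}
{'name': [2, 1], 'age': [1, 9, 158], 'city': [28, 32]}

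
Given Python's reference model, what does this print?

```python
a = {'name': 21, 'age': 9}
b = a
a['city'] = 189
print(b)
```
{'name': 21, 'age': 9, 'city': 189}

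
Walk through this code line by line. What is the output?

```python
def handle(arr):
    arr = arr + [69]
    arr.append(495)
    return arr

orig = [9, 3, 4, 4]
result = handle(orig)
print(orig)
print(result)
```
[9, 3, 4, 4]
[9, 3, 4, 4, 69, 495]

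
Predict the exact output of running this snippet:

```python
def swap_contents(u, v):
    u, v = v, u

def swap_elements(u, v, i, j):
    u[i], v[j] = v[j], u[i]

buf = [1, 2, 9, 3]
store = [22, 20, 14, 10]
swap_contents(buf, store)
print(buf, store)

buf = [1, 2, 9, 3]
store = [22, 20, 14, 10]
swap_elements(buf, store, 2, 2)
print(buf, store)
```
[1, 2, 9, 3] [22, 20, 14, 10]
[1, 2, 14, 3] [22, 20, 9, 10]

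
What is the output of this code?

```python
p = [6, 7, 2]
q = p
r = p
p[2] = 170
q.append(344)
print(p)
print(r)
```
[6, 7, 170, 344]
[6, 7, 170, 344]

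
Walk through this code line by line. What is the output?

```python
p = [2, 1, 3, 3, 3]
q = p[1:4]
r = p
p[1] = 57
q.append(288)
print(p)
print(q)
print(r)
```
[2, 57, 3, 3, 3]
[1, 3, 3, 288]
[2, 57, 3, 3, 3]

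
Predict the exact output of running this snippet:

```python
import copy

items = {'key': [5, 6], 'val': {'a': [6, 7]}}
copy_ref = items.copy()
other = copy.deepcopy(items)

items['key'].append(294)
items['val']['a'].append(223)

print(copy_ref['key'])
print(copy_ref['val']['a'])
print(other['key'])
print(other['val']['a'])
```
[5, 6, 294]
[6, 7, 223]
[5, 6]
[6, 7]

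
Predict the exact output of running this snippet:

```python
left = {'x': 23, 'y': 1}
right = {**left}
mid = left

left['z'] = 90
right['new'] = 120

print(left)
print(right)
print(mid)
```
{'x': 23, 'y': 1, 'z': 90}
{'x': 23, 'y': 1, 'new': 120}
{'x': 23, 'y': 1, 'z': 90}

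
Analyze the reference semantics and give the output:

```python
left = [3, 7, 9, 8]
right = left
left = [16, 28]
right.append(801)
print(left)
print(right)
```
[16, 28]
[3, 7, 9, 8, 801]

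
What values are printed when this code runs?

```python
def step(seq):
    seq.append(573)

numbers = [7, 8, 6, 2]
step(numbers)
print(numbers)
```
[7, 8, 6, 2, 573]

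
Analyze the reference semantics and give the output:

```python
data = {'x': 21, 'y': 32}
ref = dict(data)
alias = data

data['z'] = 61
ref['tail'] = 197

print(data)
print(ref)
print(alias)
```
{'x': 21, 'y': 32, 'z': 61}
{'x': 21, 'y': 32, 'tail': 197}
{'x': 21, 'y': 32, 'z': 61}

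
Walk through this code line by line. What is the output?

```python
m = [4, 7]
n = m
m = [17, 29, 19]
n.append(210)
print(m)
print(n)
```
[17, 29, 19]
[4, 7, 210]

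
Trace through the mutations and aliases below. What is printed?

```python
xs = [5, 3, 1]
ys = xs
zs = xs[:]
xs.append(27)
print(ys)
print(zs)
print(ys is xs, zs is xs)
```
[5, 3, 1, 27]
[5, 3, 1]
True False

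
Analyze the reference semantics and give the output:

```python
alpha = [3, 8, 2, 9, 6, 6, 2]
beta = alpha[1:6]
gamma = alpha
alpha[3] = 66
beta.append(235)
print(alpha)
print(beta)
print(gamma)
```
[3, 8, 2, 66, 6, 6, 2]
[8, 2, 9, 6, 6, 235]
[3, 8, 2, 66, 6, 6, 2]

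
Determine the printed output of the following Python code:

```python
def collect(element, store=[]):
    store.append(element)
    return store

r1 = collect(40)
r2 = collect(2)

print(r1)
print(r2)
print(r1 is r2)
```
[40, 2]
[40, 2]
True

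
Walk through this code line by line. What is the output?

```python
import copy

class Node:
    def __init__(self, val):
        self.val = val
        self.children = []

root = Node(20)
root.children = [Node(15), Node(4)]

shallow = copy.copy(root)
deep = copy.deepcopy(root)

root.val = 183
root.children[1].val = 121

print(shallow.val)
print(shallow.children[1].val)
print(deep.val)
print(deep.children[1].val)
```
20
121
20
4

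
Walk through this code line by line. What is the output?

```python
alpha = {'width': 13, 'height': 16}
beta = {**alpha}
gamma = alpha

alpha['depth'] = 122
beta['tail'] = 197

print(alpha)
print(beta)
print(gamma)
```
{'width': 13, 'height': 16, 'depth': 122}
{'width': 13, 'height': 16, 'tail': 197}
{'width': 13, 'height': 16, 'depth': 122}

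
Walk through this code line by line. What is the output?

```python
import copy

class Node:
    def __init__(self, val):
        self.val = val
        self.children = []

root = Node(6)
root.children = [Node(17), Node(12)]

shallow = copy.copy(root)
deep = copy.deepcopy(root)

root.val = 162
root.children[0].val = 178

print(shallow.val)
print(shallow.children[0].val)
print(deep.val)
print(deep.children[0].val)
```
6
178
6
17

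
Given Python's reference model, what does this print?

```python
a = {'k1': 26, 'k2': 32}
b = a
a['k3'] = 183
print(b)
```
{'k1': 26, 'k2': 32, 'k3': 183}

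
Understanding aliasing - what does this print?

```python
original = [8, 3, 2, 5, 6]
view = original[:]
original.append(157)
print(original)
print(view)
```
[8, 3, 2, 5, 6, 157]
[8, 3, 2, 5, 6]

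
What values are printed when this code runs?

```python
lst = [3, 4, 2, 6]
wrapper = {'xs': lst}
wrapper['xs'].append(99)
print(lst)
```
[3, 4, 2, 6, 99]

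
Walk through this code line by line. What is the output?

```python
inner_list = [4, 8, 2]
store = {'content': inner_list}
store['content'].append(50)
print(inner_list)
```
[4, 8, 2, 50]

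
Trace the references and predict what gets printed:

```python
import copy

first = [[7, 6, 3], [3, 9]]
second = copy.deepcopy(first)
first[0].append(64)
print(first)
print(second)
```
[[7, 6, 3, 64], [3, 9]]
[[7, 6, 3], [3, 9]]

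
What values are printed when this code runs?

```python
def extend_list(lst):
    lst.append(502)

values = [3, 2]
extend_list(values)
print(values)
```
[3, 2, 502]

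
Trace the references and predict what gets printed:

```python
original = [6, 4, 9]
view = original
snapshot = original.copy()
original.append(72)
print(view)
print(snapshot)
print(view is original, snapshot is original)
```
[6, 4, 9, 72]
[6, 4, 9]
True False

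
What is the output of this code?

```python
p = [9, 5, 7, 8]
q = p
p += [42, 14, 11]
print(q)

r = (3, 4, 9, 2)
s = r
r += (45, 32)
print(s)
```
[9, 5, 7, 8, 42, 14, 11]
(3, 4, 9, 2)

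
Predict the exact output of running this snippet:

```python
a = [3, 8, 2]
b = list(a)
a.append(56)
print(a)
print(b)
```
[3, 8, 2, 56]
[3, 8, 2]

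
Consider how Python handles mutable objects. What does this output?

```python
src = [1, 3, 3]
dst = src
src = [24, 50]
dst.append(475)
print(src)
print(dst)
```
[24, 50]
[1, 3, 3, 475]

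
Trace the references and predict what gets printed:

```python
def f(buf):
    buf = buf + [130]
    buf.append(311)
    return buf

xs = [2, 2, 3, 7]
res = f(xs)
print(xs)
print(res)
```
[2, 2, 3, 7]
[2, 2, 3, 7, 130, 311]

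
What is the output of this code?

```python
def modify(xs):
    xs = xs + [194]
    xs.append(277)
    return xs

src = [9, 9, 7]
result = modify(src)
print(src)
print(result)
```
[9, 9, 7]
[9, 9, 7, 194, 277]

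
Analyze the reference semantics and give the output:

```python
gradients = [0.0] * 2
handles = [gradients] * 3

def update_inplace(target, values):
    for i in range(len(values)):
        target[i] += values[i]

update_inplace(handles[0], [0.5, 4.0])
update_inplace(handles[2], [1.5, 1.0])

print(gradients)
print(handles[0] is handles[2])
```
[2.0, 5.0]
True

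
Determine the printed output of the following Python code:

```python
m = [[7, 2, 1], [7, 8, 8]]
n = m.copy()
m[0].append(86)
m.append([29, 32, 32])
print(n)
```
[[7, 2, 1, 86], [7, 8, 8]]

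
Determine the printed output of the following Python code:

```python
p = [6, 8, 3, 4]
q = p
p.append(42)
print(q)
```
[6, 8, 3, 4, 42]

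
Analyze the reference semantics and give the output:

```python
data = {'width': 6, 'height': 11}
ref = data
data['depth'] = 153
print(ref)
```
{'width': 6, 'height': 11, 'depth': 153}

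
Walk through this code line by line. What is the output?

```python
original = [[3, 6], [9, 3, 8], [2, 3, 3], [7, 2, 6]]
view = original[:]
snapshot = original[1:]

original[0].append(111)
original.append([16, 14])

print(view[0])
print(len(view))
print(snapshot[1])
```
[3, 6, 111]
4
[2, 3, 3]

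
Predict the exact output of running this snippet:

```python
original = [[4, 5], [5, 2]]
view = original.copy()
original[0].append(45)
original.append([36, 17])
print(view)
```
[[4, 5, 45], [5, 2]]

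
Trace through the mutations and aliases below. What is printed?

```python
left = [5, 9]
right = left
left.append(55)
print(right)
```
[5, 9, 55]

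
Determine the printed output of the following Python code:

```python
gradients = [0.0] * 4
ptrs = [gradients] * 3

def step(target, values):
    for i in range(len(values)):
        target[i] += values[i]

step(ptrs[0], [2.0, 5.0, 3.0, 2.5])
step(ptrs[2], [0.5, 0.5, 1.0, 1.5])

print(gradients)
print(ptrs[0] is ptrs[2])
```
[2.5, 5.5, 4.0, 4.0]
True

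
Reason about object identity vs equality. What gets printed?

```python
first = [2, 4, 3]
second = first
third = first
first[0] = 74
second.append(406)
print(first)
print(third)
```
[74, 4, 3, 406]
[74, 4, 3, 406]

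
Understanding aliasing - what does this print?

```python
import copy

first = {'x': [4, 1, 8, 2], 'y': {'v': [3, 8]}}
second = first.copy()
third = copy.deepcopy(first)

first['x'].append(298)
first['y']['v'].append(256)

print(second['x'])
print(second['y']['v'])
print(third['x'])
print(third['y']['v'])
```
[4, 1, 8, 2, 298]
[3, 8, 256]
[4, 1, 8, 2]
[3, 8]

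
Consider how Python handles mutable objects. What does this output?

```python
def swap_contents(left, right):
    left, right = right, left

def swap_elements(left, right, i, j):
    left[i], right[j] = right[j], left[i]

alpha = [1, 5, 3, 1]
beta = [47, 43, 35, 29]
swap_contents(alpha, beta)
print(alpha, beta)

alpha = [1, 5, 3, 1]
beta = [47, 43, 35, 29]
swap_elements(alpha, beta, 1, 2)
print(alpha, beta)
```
[1, 5, 3, 1] [47, 43, 35, 29]
[1, 35, 3, 1] [47, 43, 5, 29]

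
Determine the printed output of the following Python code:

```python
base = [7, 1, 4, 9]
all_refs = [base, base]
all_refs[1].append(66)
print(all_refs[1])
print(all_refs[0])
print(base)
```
[7, 1, 4, 9, 66]
[7, 1, 4, 9, 66]
[7, 1, 4, 9, 66]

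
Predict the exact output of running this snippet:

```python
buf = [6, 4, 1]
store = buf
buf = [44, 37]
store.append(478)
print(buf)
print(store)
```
[44, 37]
[6, 4, 1, 478]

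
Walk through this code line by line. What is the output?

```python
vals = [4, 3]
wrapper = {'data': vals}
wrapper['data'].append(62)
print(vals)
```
[4, 3, 62]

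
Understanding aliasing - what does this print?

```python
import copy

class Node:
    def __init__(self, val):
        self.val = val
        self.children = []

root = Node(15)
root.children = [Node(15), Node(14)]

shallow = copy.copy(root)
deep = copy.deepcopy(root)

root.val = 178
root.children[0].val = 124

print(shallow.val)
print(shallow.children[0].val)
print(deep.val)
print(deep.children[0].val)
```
15
124
15
15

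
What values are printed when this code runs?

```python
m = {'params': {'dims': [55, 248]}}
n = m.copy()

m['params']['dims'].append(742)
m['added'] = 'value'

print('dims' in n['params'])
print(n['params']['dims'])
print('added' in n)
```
True
[55, 248, 742]
False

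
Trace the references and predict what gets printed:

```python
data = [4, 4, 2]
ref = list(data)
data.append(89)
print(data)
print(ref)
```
[4, 4, 2, 89]
[4, 4, 2]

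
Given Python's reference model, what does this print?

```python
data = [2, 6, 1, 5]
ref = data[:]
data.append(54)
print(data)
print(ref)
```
[2, 6, 1, 5, 54]
[2, 6, 1, 5]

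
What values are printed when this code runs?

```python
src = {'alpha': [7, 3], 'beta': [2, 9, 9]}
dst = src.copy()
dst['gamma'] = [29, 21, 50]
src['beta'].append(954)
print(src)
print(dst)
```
{'alpha': [7, 3], 'beta': [2, 9, 9, 954]}
{'alpha': [7, 3], 'beta': [2, 9, 9, 954], 'gamma': [29, 21, 50]}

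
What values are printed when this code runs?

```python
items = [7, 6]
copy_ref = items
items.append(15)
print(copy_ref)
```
[7, 6, 15]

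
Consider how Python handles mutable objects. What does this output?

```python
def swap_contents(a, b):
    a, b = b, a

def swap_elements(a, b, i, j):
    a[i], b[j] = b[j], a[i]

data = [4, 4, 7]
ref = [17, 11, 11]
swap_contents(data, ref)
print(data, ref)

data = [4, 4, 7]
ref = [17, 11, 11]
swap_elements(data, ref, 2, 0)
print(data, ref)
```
[4, 4, 7] [17, 11, 11]
[4, 4, 17] [7, 11, 11]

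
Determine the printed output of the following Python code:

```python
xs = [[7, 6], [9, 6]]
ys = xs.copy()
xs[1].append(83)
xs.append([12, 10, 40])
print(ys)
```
[[7, 6], [9, 6, 83]]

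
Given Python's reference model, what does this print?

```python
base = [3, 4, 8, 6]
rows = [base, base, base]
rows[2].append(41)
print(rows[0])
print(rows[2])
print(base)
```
[3, 4, 8, 6, 41]
[3, 4, 8, 6, 41]
[3, 4, 8, 6, 41]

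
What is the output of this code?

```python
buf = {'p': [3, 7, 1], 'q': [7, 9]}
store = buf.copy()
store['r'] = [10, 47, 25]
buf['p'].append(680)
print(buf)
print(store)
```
{'p': [3, 7, 1, 680], 'q': [7, 9]}
{'p': [3, 7, 1, 680], 'q': [7, 9], 'r': [10, 47, 25]}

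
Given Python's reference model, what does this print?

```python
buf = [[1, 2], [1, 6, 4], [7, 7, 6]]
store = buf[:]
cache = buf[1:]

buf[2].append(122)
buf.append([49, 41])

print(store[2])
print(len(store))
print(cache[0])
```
[7, 7, 6, 122]
3
[1, 6, 4]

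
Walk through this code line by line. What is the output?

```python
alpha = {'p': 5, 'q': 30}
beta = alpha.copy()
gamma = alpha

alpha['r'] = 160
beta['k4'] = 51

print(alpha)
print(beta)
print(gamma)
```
{'p': 5, 'q': 30, 'r': 160}
{'p': 5, 'q': 30, 'k4': 51}
{'p': 5, 'q': 30, 'r': 160}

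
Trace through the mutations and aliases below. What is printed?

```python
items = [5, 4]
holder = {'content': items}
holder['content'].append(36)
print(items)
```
[5, 4, 36]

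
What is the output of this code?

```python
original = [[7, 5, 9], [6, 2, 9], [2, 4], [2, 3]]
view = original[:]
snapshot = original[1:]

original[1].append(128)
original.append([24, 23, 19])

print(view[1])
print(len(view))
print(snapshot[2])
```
[6, 2, 9, 128]
4
[2, 3]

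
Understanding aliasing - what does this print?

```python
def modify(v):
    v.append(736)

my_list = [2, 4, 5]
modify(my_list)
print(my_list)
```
[2, 4, 5, 736]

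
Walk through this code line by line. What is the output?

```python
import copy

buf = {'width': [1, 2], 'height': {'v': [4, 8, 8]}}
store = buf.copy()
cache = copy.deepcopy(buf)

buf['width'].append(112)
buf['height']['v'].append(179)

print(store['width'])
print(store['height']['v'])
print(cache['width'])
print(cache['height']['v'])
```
[1, 2, 112]
[4, 8, 8, 179]
[1, 2]
[4, 8, 8]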